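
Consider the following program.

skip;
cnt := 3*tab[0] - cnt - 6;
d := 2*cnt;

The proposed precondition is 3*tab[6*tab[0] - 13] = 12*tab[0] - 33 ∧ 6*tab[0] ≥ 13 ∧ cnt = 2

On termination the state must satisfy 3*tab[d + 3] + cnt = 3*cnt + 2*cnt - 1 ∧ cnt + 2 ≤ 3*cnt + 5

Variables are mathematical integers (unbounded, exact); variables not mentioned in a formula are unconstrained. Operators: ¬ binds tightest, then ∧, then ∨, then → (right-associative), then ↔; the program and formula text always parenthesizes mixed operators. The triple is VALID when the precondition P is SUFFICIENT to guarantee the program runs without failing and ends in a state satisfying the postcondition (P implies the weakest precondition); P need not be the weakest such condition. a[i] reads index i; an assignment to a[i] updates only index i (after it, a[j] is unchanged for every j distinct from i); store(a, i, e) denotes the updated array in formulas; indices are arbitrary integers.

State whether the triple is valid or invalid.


Working backward. After the program, the postcondition 3*tab[d + 3] + cnt = 3*cnt + 2*cnt - 1 ∧ cnt + 2 ≤ 3*cnt + 5 must hold; in canonical form it is 3*tab[d + 3] = 4*cnt - 1 ∧ 2*cnt ≥ -3.
Before d := 2*cnt: 3*tab[2*cnt + 3] = 4*cnt - 1 ∧ 2*cnt ≥ -3
Before cnt := 3*tab[0] - cnt - 6: 3*tab[6*tab[0] - 2*cnt - 9] + 4*cnt = 12*tab[0] - 25 ∧ 6*tab[0] ≥ 2*cnt + 9
Before skip: 3*tab[6*tab[0] - 2*cnt - 9] + 4*cnt = 12*tab[0] - 25 ∧ 6*tab[0] ≥ 2*cnt + 9
The weakest precondition is 3*tab[6*tab[0] - 2*cnt - 9] + 4*cnt = 12*tab[0] - 25 ∧ 6*tab[0] ≥ 2*cnt + 9.
Check whether 3*tab[6*tab[0] - 13] = 12*tab[0] - 33 ∧ 6*tab[0] ≥ 13 ∧ cnt = 2 implies it.
Every state satisfying the precondition satisfies the weakest precondition: the implication holds.
Answer: valid


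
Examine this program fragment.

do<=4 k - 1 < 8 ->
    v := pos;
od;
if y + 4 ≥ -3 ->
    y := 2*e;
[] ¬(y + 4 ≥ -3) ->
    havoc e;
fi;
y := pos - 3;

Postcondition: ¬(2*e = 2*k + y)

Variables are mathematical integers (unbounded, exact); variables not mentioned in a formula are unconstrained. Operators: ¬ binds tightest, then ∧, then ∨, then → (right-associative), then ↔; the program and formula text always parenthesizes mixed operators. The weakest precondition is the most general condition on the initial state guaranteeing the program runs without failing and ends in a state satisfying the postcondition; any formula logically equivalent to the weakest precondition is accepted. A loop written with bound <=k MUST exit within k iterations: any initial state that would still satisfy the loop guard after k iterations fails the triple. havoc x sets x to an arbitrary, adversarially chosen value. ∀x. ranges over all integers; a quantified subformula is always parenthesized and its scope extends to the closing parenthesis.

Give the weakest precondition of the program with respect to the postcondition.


Working backward. After the program, ¬(2*e = 2*k + y) must hold.
Before y := pos - 3: ¬(2*e = 2*k + pos - 3)
Then branch requires ¬(2*e = 2*k + pos - 3); else branch requires ∀e_1. (¬(2*e_1 = 2*k + pos - 3)).
Before the if: (y ≥ -7 → (¬(2*e = 2*k + pos - 3))) ∧ ((¬(y ≥ -7)) → (∀e_1. (¬(2*e_1 = 2*k + pos - 3))))
Before the loop (bound <=4), unroll the exhaustion recursion (WP_0 = exit-now case; WP_j = one more guarded iteration, up to j = 4):
  WP_0: (¬(k < 9)) ∧ (y ≥ -7 → (¬(2*e = 2*k + pos - 3))) ∧ ((¬(y ≥ -7)) → (∀e_1. (¬(2*e_1 = 2*k + pos - 3))))
  WP_1: (k < 9 → ((¬(k < 9)) ∧ (y ≥ -7 → (¬(2*e = 2*k + pos - 3))) ∧ ((¬(y ≥ -7)) → (∀e_1. (¬(2*e_1 = 2*k + pos - 3)))))) ∧ ((¬(k < 9)) → ((y ≥ -7 → (¬(2*e = 2*k + pos - 3))) ∧ ((¬(y ≥ -7)) → (∀e_1. (¬(2*e_1 = 2*k + pos - 3))))))
  WP_2: (k < 9 → ((k < 9 → ((¬(k < 9)) ∧ (y ≥ -7 → (¬(2*e = 2*k + pos - 3))) ∧ ((¬(y ≥ -7)) → (∀e_1. (¬(2*e_1 = 2*k + pos - 3)))))) ∧ ((¬(k < 9)) → ((y ≥ -7 → (¬(2*e = 2*k + pos - 3))) ∧ ((¬(y ≥ -7)) → (∀e_1. (¬(2*e_1 = 2*k + pos - 3)))))))) ∧ ((¬(k < 9)) → ((y ≥ -7 → (¬(2*e = 2*k + pos - 3))) ∧ ((¬(y ≥ -7)) → (∀e_1. (¬(2*e_1 = 2*k + pos - 3))))))
  WP_3: (k < 9 → ((k < 9 → ((k < 9 → ((¬(k < 9)) ∧ (y ≥ -7 → (¬(2*e = 2*k + pos - 3))) ∧ ((¬(y ≥ -7)) → (∀e_1. (¬(2*e_1 = 2*k + pos - 3)))))) ∧ ((¬(k < 9)) → ((y ≥ -7 → (¬(2*e = 2*k + pos - 3))) ∧ ((¬(y ≥ -7)) → (∀e_1. (¬(2*e_1 = 2*k + pos - 3)))))))) ∧ ((¬(k < 9)) → ((y ≥ -7 → (¬(2*e = 2*k + pos - 3))) ∧ ((¬(y ≥ -7)) → (∀e_1. (¬(2*e_1 = 2*k + pos - 3)))))))) ∧ ((¬(k < 9)) → ((y ≥ -7 → (¬(2*e = 2*k + pos - 3))) ∧ ((¬(y ≥ -7)) → (∀e_1. (¬(2*e_1 = 2*k + pos - 3))))))
  WP_4: (k < 9 → ((k < 9 → ((k < 9 → ((k < 9 → ((¬(k < 9)) ∧ (y ≥ -7 → (¬(2*e = 2*k + pos - 3))) ∧ ((¬(y ≥ -7)) → (∀e_1. (¬(2*e_1 = 2*k + pos - 3)))))) ∧ ((¬(k < 9)) → ((y ≥ -7 → (¬(2*e = 2*k + pos - 3))) ∧ ((¬(y ≥ -7)) → (∀e_1. (¬(2*e_1 = 2*k + pos - 3)))))))) ∧ ((¬(k < 9)) → ((y ≥ -7 → (¬(2*e = 2*k + pos - 3))) ∧ ((¬(y ≥ -7)) → (∀e_1. (¬(2*e_1 = 2*k + pos - 3)))))))) ∧ ((¬(k < 9)) → ((y ≥ -7 → (¬(2*e = 2*k + pos - 3))) ∧ ((¬(y ≥ -7)) → (∀e_1. (¬(2*e_1 = 2*k + pos - 3)))))))) ∧ ((¬(k < 9)) → ((y ≥ -7 → (¬(2*e = 2*k + pos - 3))) ∧ ((¬(y ≥ -7)) → (∀e_1. (¬(2*e_1 = 2*k + pos - 3))))))
So before the loop: (k < 9 → ((k < 9 → ((k < 9 → ((k < 9 → ((¬(k < 9)) ∧ (y ≥ -7 → (¬(2*e = 2*k + pos - 3))) ∧ ((¬(y ≥ -7)) → (∀e_1. (¬(2*e_1 = 2*k + pos - 3)))))) ∧ ((¬(k < 9)) → ((y ≥ -7 → (¬(2*e = 2*k + pos - 3))) ∧ ((¬(y ≥ -7)) → (∀e_1. (¬(2*e_1 = 2*k + pos - 3)))))))) ∧ ((¬(k < 9)) → ((y ≥ -7 → (¬(2*e = 2*k + pos - 3))) ∧ ((¬(y ≥ -7)) → (∀e_1. (¬(2*e_1 = 2*k + pos - 3)))))))) ∧ ((¬(k < 9)) → ((y ≥ -7 → (¬(2*e = 2*k + pos - 3))) ∧ ((¬(y ≥ -7)) → (∀e_1. (¬(2*e_1 = 2*k + pos - 3)))))))) ∧ ((¬(k < 9)) → ((y ≥ -7 → (¬(2*e = 2*k + pos - 3))) ∧ ((¬(y ≥ -7)) → (∀e_1. (¬(2*e_1 = 2*k + pos - 3))))))
Answer: WP = (k < 9 → ((k < 9 → ((k < 9 → ((k < 9 → ((¬(k < 9)) ∧ (y ≥ -7 → (¬(2*e = 2*k + pos - 3))) ∧ ((¬(y ≥ -7)) → (∀e_1. (¬(2*e_1 = 2*k + pos - 3)))))) ∧ ((¬(k < 9)) → ((y ≥ -7 → (¬(2*e = 2*k + pos - 3))) ∧ ((¬(y ≥ -7)) → (∀e_1. (¬(2*e_1 = 2*k + pos - 3)))))))) ∧ ((¬(k < 9)) → ((y ≥ -7 → (¬(2*e = 2*k + pos - 3))) ∧ ((¬(y ≥ -7)) → (∀e_1. (¬(2*e_1 = 2*k + pos - 3)))))))) ∧ ((¬(k < 9)) → ((y ≥ -7 → (¬(2*e = 2*k + pos - 3))) ∧ ((¬(y ≥ -7)) → (∀e_1. (¬(2*e_1 = 2*k + pos - 3)))))))) ∧ ((¬(k < 9)) → ((y ≥ -7 → (¬(2*e = 2*k + pos - 3))) ∧ ((¬(y ≥ -7)) → (∀e_1. (¬(2*e_1 = 2*k + pos - 3))))))


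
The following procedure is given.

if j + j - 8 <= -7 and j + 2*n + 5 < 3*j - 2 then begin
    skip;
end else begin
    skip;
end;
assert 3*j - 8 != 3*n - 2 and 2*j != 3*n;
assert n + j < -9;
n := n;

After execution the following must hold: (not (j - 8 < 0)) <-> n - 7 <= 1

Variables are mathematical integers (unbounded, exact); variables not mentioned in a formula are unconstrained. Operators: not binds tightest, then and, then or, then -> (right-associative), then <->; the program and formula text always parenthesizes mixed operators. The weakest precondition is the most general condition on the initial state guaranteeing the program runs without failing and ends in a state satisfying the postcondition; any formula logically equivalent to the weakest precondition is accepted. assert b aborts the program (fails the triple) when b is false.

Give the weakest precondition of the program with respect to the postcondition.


Working backward. After the program, the postcondition (not (j - 8 < 0)) <-> n - 7 <= 1 must hold; in canonical form it is (not (j < 8)) <-> n <= 8.
Before n := n: (not (j < 8)) <-> n <= 8
Before assert n + j < -9: j + n < -9 and ((not (j < 8)) <-> n <= 8)
Before assert 3*j - 8 != 3*n - 2 and 2*j != 3*n: 3*j != 3*n + 6 and 2*j != 3*n and j + n < -9 and ((not (j < 8)) <-> n <= 8)
Then branch requires 3*j != 3*n + 6 and 2*j != 3*n and j + n < -9 and ((not (j < 8)) <-> n <= 8); else branch requires 3*j != 3*n + 6 and 2*j != 3*n and j + n < -9 and ((not (j < 8)) <-> n <= 8).
Before the if: ((2*j <= 1 and 2*n < 2*j - 7) -> (3*j != 3*n + 6 and 2*j != 3*n and j + n < -9 and ((not (j < 8)) <-> n <= 8))) and ((not (2*j <= 1 and 2*n < 2*j - 7)) -> (3*j != 3*n + 6 and 2*j != 3*n and j + n < -9 and ((not (j < 8)) <-> n <= 8)))
Answer: WP = ((2*j <= 1 and 2*n < 2*j - 7) -> (3*j != 3*n + 6 and 2*j != 3*n and j + n < -9 and ((not (j < 8)) <-> n <= 8))) and ((not (2*j <= 1 and 2*n < 2*j - 7)) -> (3*j != 3*n + 6 and 2*j != 3*n and j + n < -9 and ((not (j < 8)) <-> n <= 8)))


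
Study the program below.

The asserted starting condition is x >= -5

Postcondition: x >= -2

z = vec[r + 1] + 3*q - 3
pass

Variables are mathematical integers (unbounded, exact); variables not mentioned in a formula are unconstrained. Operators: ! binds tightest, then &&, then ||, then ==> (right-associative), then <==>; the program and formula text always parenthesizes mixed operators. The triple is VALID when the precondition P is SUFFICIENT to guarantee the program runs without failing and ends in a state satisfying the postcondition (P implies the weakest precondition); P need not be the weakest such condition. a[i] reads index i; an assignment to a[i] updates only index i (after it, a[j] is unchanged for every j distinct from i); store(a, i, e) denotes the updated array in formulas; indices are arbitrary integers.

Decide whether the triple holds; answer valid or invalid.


Working backward. After the program, x >= -2 must hold.
Before skip: x >= -2
Before z := vec[r + 1] + 3*q - 3: x >= -2
The weakest precondition is x >= -2.
Check whether x >= -5 implies it.
Countermodel: at the initial state x = -5, the precondition holds but the weakest precondition fails.
Answer: invalid


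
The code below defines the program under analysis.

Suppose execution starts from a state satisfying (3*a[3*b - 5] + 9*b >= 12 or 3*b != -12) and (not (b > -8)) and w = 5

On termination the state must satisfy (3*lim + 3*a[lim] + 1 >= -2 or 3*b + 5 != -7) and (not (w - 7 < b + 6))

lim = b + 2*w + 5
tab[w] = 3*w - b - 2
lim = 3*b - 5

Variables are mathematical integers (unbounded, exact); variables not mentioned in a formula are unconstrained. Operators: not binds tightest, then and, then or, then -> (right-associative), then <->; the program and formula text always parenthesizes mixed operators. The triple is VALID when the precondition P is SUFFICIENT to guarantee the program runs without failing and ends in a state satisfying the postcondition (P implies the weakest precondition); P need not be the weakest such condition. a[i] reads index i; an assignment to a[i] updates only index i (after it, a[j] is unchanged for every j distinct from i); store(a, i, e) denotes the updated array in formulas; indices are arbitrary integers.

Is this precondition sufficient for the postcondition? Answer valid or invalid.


Working backward. After the program, the postcondition (3*lim + 3*a[lim] + 1 >= -2 or 3*b + 5 != -7) and (not (w - 7 < b + 6)) must hold; in canonical form it is (3*a[lim] + 3*lim >= -3 or 3*b != -12) and (not (w < b + 13)).
Before lim := 3*b - 5: (3*a[3*b - 5] + 9*b >= 12 or 3*b != -12) and (not (w < b + 13))
Before tab[w] := 3*w - b - 2: (3*a[3*b - 5] + 9*b >= 12 or 3*b != -12) and (not (w < b + 13))
Before lim := b + 2*w + 5: (3*a[3*b - 5] + 9*b >= 12 or 3*b != -12) and (not (w < b + 13))
The weakest precondition is (3*a[3*b - 5] + 9*b >= 12 or 3*b != -12) and (not (w < b + 13)).
Check whether (3*a[3*b - 5] + 9*b >= 12 or 3*b != -12) and (not (b > -8)) and w = 5 implies it.
Every state satisfying the precondition satisfies the weakest precondition: the implication holds.
Answer: valid


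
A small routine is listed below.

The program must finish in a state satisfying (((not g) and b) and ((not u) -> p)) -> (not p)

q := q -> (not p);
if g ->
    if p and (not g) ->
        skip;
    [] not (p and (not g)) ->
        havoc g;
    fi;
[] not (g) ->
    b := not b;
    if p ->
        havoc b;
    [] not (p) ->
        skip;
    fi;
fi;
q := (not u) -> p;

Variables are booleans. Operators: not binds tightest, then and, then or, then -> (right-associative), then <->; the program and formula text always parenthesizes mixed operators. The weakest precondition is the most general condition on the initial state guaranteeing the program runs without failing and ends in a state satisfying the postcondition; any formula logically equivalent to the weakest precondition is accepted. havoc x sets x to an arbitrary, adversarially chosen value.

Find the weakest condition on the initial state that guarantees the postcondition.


Working backward. After the program, the postcondition (((not g) and b) and ((not u) -> p)) -> (not p) must hold; in canonical form it is ((not g) and b and ((not u) -> p)) -> (not p).
Before q := (not u) -> p: ((not g) and b and ((not u) -> p)) -> (not p)
Then branch requires ((p and (not g)) -> (((not g) and b and ((not u) -> p)) -> (not p))) and ((not (p and (not g))) -> ((b and ((not u) -> p)) -> (not p))); else branch requires (p -> (((not g) and ((not u) -> p)) -> (not p))) and ((not p) -> (((not g) and (not b) and ((not u) -> p)) -> (not p))).
Before the if: (g -> (((p and (not g)) -> (((not g) and b and ((not u) -> p)) -> (not p))) and ((not (p and (not g))) -> ((b and ((not u) -> p)) -> (not p))))) and ((not g) -> ((p -> (((not g) and ((not u) -> p)) -> (not p))) and ((not p) -> (((not g) and (not b) and ((not u) -> p)) -> (not p)))))
Before q := q -> (not p): (g -> (((p and (not g)) -> (((not g) and b and ((not u) -> p)) -> (not p))) and ((not (p and (not g))) -> ((b and ((not u) -> p)) -> (not p))))) and ((not g) -> ((p -> (((not g) and ((not u) -> p)) -> (not p))) and ((not p) -> (((not g) and (not b) and ((not u) -> p)) -> (not p)))))
Answer: WP = (g -> (((p and (not g)) -> (((not g) and b and ((not u) -> p)) -> (not p))) and ((not (p and (not g))) -> ((b and ((not u) -> p)) -> (not p))))) and ((not g) -> ((p -> (((not g) and ((not u) -> p)) -> (not p))) and ((not p) -> (((not g) and (not b) and ((not u) -> p)) -> (not p)))))


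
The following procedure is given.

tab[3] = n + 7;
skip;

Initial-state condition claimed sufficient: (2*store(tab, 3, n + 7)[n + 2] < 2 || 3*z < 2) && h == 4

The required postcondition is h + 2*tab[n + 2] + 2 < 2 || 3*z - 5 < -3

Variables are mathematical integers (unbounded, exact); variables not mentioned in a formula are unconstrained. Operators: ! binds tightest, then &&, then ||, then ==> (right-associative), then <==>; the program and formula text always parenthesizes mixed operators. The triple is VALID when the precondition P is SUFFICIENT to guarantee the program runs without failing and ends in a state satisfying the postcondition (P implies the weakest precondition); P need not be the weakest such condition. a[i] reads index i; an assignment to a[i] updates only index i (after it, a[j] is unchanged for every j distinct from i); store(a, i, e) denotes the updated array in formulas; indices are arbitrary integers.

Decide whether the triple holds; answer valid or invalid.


Working backward. After the program, the postcondition h + 2*tab[n + 2] + 2 < 2 || 3*z - 5 < -3 must hold; in canonical form it is 2*tab[n + 2] + h < 0 || 3*z < 2.
Before skip: 2*tab[n + 2] + h < 0 || 3*z < 2
Before tab[3] := n + 7: 2*store(tab, 3, n + 7)[n + 2] + h < 0 || 3*z < 2
The weakest precondition is 2*store(tab, 3, n + 7)[n + 2] + h < 0 || 3*z < 2.
Check whether (2*store(tab, 3, n + 7)[n + 2] < 2 || 3*z < 2) && h == 4 implies it.
Countermodel: at the initial state h = 4, n = 0, tab = {[2] = 0, [3] = 4, elsewhere 4}, z = 1, the precondition holds but the weakest precondition fails.
Answer: invalid


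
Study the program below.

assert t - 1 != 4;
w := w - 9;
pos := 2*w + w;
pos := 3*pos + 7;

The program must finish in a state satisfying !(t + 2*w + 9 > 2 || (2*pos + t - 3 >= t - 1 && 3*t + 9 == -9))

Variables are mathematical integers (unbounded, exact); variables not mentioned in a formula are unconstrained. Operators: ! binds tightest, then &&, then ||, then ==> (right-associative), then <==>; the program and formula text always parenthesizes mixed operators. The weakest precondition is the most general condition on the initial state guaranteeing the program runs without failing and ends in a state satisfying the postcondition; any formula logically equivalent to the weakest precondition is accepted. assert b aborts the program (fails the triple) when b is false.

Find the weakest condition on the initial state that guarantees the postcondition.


Working backward. After the program, the postcondition !(t + 2*w + 9 > 2 || (2*pos + t - 3 >= t - 1 && 3*t + 9 == -9)) must hold; in canonical form it is !(t + 2*w > -7 || (2*pos >= 2 && 3*t == -18)).
Before pos := 3*pos + 7: !(t + 2*w > -7 || (6*pos >= -12 && 3*t == -18))
Before pos := 2*w + w: !(t + 2*w > -7 || (18*w >= -12 && 3*t == -18))
Before w := w - 9: !(t + 2*w > 11 || (18*w >= 150 && 3*t == -18))
Before assert t - 1 != 4: t != 5 && (!(t + 2*w > 11 || (18*w >= 150 && 3*t == -18)))
Answer: WP = t != 5 && (!(t + 2*w > 11 || (18*w >= 150 && 3*t == -18)))


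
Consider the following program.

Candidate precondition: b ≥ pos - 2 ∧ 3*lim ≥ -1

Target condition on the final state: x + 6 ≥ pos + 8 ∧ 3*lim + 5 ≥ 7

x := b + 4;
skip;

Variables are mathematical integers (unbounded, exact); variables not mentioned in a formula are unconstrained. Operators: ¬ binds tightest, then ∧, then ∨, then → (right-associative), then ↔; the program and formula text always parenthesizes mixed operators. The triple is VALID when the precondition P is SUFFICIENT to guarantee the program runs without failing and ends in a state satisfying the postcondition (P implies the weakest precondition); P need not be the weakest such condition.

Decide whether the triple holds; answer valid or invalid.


Working backward. After the program, the postcondition x + 6 ≥ pos + 8 ∧ 3*lim + 5 ≥ 7 must hold; in canonical form it is x ≥ pos + 2 ∧ 3*lim ≥ 2.
Before skip: x ≥ pos + 2 ∧ 3*lim ≥ 2
Before x := b + 4: b ≥ pos - 2 ∧ 3*lim ≥ 2
The weakest precondition is b ≥ pos - 2 ∧ 3*lim ≥ 2.
Check whether b ≥ pos - 2 ∧ 3*lim ≥ -1 implies it.
Countermodel: at the initial state b = 0, lim = 0, pos = 2, the precondition holds but the weakest precondition fails.
Answer: invalid


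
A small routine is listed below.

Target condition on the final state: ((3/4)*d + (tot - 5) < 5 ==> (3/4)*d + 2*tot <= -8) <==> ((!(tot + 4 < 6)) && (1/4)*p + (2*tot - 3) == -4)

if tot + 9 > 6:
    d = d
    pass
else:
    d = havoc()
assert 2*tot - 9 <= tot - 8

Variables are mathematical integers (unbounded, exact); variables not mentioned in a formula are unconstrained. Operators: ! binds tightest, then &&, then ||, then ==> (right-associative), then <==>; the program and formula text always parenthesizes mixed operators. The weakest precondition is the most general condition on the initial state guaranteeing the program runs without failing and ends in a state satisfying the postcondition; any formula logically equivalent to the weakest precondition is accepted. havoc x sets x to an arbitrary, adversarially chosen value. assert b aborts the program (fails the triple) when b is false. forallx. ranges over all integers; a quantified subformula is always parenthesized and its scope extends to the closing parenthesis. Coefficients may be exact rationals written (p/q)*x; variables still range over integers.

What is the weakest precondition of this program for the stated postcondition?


Working backward. After the program, the postcondition ((3/4)*d + (tot - 5) < 5 ==> (3/4)*d + 2*tot <= -8) <==> ((!(tot + 4 < 6)) && (1/4)*p + (2*tot - 3) == -4) must hold; in canonical form it is ((3/4)*d + tot < 10 ==> (3/4)*d + 2*tot <= -8) <==> ((!(tot < 2)) && (1/4)*p + 2*tot == -1).
Before assert 2*tot - 9 <= tot - 8: tot <= 1 && (((3/4)*d + tot < 10 ==> (3/4)*d + 2*tot <= -8) <==> ((!(tot < 2)) && (1/4)*p + 2*tot == -1))
Then branch requires tot <= 1 && (((3/4)*d + tot < 10 ==> (3/4)*d + 2*tot <= -8) <==> ((!(tot < 2)) && (1/4)*p + 2*tot == -1)); else branch requires forall d_1. (tot <= 1 && (((3/4)*d_1 + tot < 10 ==> (3/4)*d_1 + 2*tot <= -8) <==> ((!(tot < 2)) && (1/4)*p + 2*tot == -1))).
Before the if: (tot > -3 ==> (tot <= 1 && (((3/4)*d + tot < 10 ==> (3/4)*d + 2*tot <= -8) <==> ((!(tot < 2)) && (1/4)*p + 2*tot == -1)))) && ((!(tot > -3)) ==> (forall d_1. (tot <= 1 && (((3/4)*d_1 + tot < 10 ==> (3/4)*d_1 + 2*tot <= -8) <==> ((!(tot < 2)) && (1/4)*p + 2*tot == -1)))))
Answer: WP = (tot > -3 ==> (tot <= 1 && (((3/4)*d + tot < 10 ==> (3/4)*d + 2*tot <= -8) <==> ((!(tot < 2)) && (1/4)*p + 2*tot == -1)))) && ((!(tot > -3)) ==> (forall d_1. (tot <= 1 && (((3/4)*d_1 + tot < 10 ==> (3/4)*d_1 + 2*tot <= -8) <==> ((!(tot < 2)) && (1/4)*p + 2*tot == -1)))))


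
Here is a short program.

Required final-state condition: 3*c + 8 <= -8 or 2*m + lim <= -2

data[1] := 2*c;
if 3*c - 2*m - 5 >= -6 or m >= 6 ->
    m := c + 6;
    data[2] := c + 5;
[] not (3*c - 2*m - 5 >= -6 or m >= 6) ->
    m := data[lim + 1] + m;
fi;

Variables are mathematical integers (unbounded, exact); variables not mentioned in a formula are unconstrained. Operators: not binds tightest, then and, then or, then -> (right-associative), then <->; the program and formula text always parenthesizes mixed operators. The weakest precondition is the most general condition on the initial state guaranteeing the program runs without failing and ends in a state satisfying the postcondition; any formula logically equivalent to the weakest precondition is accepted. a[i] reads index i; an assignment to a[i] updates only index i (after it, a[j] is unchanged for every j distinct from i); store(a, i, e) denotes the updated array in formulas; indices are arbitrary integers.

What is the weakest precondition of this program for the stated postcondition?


Working backward. After the program, the postcondition 3*c + 8 <= -8 or 2*m + lim <= -2 must hold; in canonical form it is 3*c <= -16 or lim + 2*m <= -2.
Then branch requires 3*c <= -16 or 2*c + lim <= -14; else branch requires 3*c <= -16 or 2*data[lim + 1] + lim + 2*m <= -2.
Before the if: ((3*c >= 2*m - 1 or m >= 6) -> (3*c <= -16 or 2*c + lim <= -14)) and ((not (3*c >= 2*m - 1 or m >= 6)) -> (3*c <= -16 or 2*data[lim + 1] + lim + 2*m <= -2))
Before data[1] := 2*c: ((3*c >= 2*m - 1 or m >= 6) -> (3*c <= -16 or 2*c + lim <= -14)) and ((not (3*c >= 2*m - 1 or m >= 6)) -> (3*c <= -16 or 2*store(data, 1, 2*c)[lim + 1] + lim + 2*m <= -2))
Answer: WP = ((3*c >= 2*m - 1 or m >= 6) -> (3*c <= -16 or 2*c + lim <= -14)) and ((not (3*c >= 2*m - 1 or m >= 6)) -> (3*c <= -16 or 2*store(data, 1, 2*c)[lim + 1] + lim + 2*m <= -2))


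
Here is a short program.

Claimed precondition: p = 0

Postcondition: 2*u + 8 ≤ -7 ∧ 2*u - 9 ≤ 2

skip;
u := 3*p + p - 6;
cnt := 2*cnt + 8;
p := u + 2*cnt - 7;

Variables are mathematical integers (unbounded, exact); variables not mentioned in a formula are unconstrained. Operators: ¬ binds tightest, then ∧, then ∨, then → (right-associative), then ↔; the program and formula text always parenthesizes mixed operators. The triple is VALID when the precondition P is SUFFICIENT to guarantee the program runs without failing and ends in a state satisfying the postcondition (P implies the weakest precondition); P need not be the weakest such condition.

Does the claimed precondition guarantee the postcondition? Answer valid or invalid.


Working backward. After the program, the postcondition 2*u + 8 ≤ -7 ∧ 2*u - 9 ≤ 2 must hold; in canonical form it is 2*u ≤ -15 ∧ 2*u ≤ 11.
Before p := u + 2*cnt - 7: 2*u ≤ -15 ∧ 2*u ≤ 11
Before cnt := 2*cnt + 8: 2*u ≤ -15 ∧ 2*u ≤ 11
Before u := 3*p + p - 6: 8*p ≤ -3 ∧ 8*p ≤ 23
Before skip: 8*p ≤ -3 ∧ 8*p ≤ 23
The weakest precondition is 8*p ≤ -3 ∧ 8*p ≤ 23.
Check whether p = 0 implies it.
Countermodel: at the initial state p = 0, the precondition holds but the weakest precondition fails.
Answer: invalid


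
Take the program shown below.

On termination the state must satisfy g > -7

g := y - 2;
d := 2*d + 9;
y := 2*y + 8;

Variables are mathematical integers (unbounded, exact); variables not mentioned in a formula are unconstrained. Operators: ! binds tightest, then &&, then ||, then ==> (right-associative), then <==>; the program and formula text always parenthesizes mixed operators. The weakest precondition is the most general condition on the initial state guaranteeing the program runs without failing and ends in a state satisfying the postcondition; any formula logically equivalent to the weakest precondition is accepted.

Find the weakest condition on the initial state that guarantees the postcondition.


Working backward. After the program, g > -7 must hold.
Before y := 2*y + 8: g > -7
Before d := 2*d + 9: g > -7
Before g := y - 2: y > -5
Answer: WP = y > -5


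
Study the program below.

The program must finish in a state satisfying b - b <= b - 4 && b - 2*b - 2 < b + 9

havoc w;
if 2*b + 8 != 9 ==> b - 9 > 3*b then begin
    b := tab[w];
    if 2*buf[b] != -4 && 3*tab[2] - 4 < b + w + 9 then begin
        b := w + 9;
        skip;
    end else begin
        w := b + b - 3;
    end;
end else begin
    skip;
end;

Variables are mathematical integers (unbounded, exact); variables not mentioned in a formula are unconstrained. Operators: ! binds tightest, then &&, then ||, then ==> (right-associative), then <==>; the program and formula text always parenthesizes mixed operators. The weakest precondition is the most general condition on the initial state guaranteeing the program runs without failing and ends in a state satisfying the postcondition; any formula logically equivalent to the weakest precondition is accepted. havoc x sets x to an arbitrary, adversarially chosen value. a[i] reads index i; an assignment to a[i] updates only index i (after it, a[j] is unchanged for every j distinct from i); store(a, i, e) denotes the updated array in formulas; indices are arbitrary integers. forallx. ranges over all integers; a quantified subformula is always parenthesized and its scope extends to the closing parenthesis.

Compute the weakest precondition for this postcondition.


Working backward. After the program, the postcondition b - b <= b - 4 && b - 2*b - 2 < b + 9 must hold; in canonical form it is b >= 4 && 2*b > -11.
Then branch requires ((2*buf[tab[w]] != -4 && 3*tab[2] < tab[w] + w + 13) ==> (w >= -5 && 2*w > -29)) && ((!(2*buf[tab[w]] != -4 && 3*tab[2] < tab[w] + w + 13)) ==> (tab[w] >= 4 && 2*tab[w] > -11)); else branch requires b >= 4 && 2*b > -11.
Before the if: ((2*b != 1 ==> 2*b < -9) ==> (((2*buf[tab[w]] != -4 && 3*tab[2] < tab[w] + w + 13) ==> (w >= -5 && 2*w > -29)) && ((!(2*buf[tab[w]] != -4 && 3*tab[2] < tab[w] + w + 13)) ==> (tab[w] >= 4 && 2*tab[w] > -11)))) && ((!(2*b != 1 ==> 2*b < -9)) ==> (b >= 4 && 2*b > -11))
Before havoc w: forall w_1. (((2*b != 1 ==> 2*b < -9) ==> (((2*buf[tab[w_1]] != -4 && 3*tab[2] < tab[w_1] + w_1 + 13) ==> (w_1 >= -5 && 2*w_1 > -29)) && ((!(2*buf[tab[w_1]] != -4 && 3*tab[2] < tab[w_1] + w_1 + 13)) ==> (tab[w_1] >= 4 && 2*tab[w_1] > -11)))) && ((!(2*b != 1 ==> 2*b < -9)) ==> (b >= 4 && 2*b > -11)))
Answer: WP = forall w_1. (((2*b != 1 ==> 2*b < -9) ==> (((2*buf[tab[w_1]] != -4 && 3*tab[2] < tab[w_1] + w_1 + 13) ==> (w_1 >= -5 && 2*w_1 > -29)) && ((!(2*buf[tab[w_1]] != -4 && 3*tab[2] < tab[w_1] + w_1 + 13)) ==> (tab[w_1] >= 4 && 2*tab[w_1] > -11)))) && ((!(2*b != 1 ==> 2*b < -9)) ==> (b >= 4 && 2*b > -11)))


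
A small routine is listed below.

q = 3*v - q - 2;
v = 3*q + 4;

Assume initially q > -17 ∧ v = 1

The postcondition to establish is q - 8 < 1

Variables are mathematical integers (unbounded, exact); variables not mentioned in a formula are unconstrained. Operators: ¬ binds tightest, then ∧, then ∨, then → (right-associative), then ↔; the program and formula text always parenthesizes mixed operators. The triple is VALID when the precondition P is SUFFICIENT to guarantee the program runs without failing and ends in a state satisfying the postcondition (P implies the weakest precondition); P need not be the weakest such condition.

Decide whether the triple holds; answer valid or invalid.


Working backward. After the program, the postcondition q - 8 < 1 must hold; in canonical form it is q < 9.
Before v := 3*q + 4: q < 9
Before q := 3*v - q - 2: 3*v < q + 11
The weakest precondition is 3*v < q + 11.
Check whether q > -17 ∧ v = 1 implies it.
Countermodel: at the initial state q = -16, v = 1, the precondition holds but the weakest precondition fails.
Answer: invalid


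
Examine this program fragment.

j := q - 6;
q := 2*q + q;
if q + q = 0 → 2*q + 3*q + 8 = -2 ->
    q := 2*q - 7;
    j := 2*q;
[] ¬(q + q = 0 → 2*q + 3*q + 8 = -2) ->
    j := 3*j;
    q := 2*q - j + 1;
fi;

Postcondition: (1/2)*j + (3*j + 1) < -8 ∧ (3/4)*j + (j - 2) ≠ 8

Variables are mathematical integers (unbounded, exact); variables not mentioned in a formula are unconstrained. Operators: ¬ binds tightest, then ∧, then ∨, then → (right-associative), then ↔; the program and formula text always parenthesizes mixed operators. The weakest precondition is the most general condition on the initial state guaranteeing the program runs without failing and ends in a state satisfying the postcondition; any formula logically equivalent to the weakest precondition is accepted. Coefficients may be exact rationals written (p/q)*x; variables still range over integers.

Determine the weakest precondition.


Working backward. After the program, the postcondition (1/2)*j + (3*j + 1) < -8 ∧ (3/4)*j + (j - 2) ≠ 8 must hold; in canonical form it is (7/2)*j < -9 ∧ (7/4)*j ≠ 10.
Then branch requires 14*q < 40 ∧ 7*q ≠ 69/2; else branch requires (21/2)*j < -9 ∧ (21/4)*j ≠ 10.
Before the if: ((2*q = 0 → 5*q = -10) → (14*q < 40 ∧ 7*q ≠ 69/2)) ∧ ((¬(2*q = 0 → 5*q = -10)) → ((21/2)*j < -9 ∧ (21/4)*j ≠ 10))
Before q := 2*q + q: ((6*q = 0 → 15*q = -10) → (42*q < 40 ∧ 21*q ≠ 69/2)) ∧ ((¬(6*q = 0 → 15*q = -10)) → ((21/2)*j < -9 ∧ (21/4)*j ≠ 10))
Before j := q - 6: ((6*q = 0 → 15*q = -10) → (42*q < 40 ∧ 21*q ≠ 69/2)) ∧ ((¬(6*q = 0 → 15*q = -10)) → ((21/2)*q < 54 ∧ (21/4)*q ≠ 83/2))
Answer: WP = ((6*q = 0 → 15*q = -10) → (42*q < 40 ∧ 21*q ≠ 69/2)) ∧ ((¬(6*q = 0 → 15*q = -10)) → ((21/2)*q < 54 ∧ (21/4)*q ≠ 83/2))


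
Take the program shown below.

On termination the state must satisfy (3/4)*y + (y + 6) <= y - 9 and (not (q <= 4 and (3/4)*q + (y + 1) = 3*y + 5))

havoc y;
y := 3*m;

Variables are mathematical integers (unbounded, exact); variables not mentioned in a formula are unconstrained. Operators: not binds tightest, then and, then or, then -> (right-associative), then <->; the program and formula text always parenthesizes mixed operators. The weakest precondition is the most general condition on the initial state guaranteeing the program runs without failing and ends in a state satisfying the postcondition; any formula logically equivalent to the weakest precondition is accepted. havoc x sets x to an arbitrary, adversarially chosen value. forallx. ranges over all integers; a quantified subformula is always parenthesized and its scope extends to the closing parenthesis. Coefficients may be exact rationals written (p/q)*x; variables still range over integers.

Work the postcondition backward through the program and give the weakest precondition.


Working backward. After the program, the postcondition (3/4)*y + (y + 6) <= y - 9 and (not (q <= 4 and (3/4)*q + (y + 1) = 3*y + 5)) must hold; in canonical form it is (3/4)*y <= -15 and (not (q <= 4 and (3/4)*q = 2*y + 4)).
Before y := 3*m: (9/4)*m <= -15 and (not (q <= 4 and (3/4)*q = 6*m + 4))
Before havoc y: (9/4)*m <= -15 and (not (q <= 4 and (3/4)*q = 6*m + 4))
Answer: WP = (9/4)*m <= -15 and (not (q <= 4 and (3/4)*q = 6*m + 4))


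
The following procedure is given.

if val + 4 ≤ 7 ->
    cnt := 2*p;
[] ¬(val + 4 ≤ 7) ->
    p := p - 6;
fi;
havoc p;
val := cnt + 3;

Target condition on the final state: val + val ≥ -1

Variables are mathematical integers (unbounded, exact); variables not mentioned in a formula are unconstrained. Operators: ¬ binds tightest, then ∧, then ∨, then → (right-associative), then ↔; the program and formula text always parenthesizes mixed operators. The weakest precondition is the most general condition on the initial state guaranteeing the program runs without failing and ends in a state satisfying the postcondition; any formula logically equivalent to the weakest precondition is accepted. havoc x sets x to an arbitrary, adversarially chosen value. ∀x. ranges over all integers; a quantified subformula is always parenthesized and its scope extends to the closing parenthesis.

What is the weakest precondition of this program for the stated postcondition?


Working backward. After the program, the postcondition val + val ≥ -1 must hold; in canonical form it is 2*val ≥ -1.
Before val := cnt + 3: 2*cnt ≥ -7
Before havoc p: 2*cnt ≥ -7
Then branch requires 4*p ≥ -7; else branch requires 2*cnt ≥ -7.
Before the if: (val ≤ 3 → 4*p ≥ -7) ∧ ((¬(val ≤ 3)) → 2*cnt ≥ -7)
Answer: WP = (val ≤ 3 → 4*p ≥ -7) ∧ ((¬(val ≤ 3)) → 2*cnt ≥ -7)


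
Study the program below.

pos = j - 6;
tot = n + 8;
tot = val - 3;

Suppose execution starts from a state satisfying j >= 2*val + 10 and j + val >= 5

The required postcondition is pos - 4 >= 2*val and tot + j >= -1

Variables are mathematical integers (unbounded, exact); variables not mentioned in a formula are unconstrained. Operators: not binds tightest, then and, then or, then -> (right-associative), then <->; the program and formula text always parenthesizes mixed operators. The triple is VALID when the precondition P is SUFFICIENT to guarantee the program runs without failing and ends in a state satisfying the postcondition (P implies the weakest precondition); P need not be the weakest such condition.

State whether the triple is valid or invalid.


Working backward. After the program, the postcondition pos - 4 >= 2*val and tot + j >= -1 must hold; in canonical form it is pos >= 2*val + 4 and j + tot >= -1.
Before tot := val - 3: pos >= 2*val + 4 and j + val >= 2
Before tot := n + 8: pos >= 2*val + 4 and j + val >= 2
Before pos := j - 6: j >= 2*val + 10 and j + val >= 2
The weakest precondition is j >= 2*val + 10 and j + val >= 2.
Check whether j >= 2*val + 10 and j + val >= 5 implies it.
Every state satisfying the precondition satisfies the weakest precondition: the implication holds.
Answer: valid


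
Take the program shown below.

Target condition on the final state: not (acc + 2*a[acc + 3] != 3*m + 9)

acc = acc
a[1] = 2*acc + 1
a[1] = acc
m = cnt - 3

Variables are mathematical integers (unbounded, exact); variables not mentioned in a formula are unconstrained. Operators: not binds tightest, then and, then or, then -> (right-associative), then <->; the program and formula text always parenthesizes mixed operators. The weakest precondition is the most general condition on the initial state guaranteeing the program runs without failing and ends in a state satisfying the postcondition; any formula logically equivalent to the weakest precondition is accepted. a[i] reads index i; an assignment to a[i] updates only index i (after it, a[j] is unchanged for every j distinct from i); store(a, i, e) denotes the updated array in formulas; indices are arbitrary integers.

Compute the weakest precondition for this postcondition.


Working backward. After the program, the postcondition not (acc + 2*a[acc + 3] != 3*m + 9) must hold; in canonical form it is not (2*a[acc + 3] + acc != 3*m + 9).
Before m := cnt - 3: not (2*a[acc + 3] + acc != 3*cnt)
Before a[1] := acc: not (2*store(a, 1, acc)[acc + 3] + acc != 3*cnt)
Before a[1] := 2*acc + 1: not (2*store(store(a, 1, 2*acc + 1), 1, acc)[acc + 3] + acc != 3*cnt)
Before acc := acc: not (2*store(store(a, 1, 2*acc + 1), 1, acc)[acc + 3] + acc != 3*cnt)
Answer: WP = not (2*store(store(a, 1, 2*acc + 1), 1, acc)[acc + 3] + acc != 3*cnt)


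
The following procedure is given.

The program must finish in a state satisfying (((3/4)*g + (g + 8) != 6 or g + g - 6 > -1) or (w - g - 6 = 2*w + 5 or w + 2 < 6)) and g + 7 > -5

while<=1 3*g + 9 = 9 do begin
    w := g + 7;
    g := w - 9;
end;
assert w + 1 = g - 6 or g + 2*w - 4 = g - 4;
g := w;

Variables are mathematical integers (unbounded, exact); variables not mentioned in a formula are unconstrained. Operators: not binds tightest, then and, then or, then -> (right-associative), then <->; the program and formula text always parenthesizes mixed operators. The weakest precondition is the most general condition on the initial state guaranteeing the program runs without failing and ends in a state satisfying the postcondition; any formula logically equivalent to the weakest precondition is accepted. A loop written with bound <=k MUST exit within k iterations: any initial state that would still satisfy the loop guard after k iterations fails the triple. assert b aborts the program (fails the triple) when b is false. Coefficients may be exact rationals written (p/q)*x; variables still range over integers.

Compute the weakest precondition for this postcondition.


Working backward. After the program, the postcondition (((3/4)*g + (g + 8) != 6 or g + g - 6 > -1) or (w - g - 6 = 2*w + 5 or w + 2 < 6)) and g + 7 > -5 must hold; in canonical form it is ((7/4)*g != -2 or 2*g > 5 or g + w = -11 or w < 4) and g > -12.
Before g := w: ((7/4)*w != -2 or 2*w > 5 or 2*w = -11 or w < 4) and w > -12
Before assert w + 1 = g - 6 or g + 2*w - 4 = g - 4: (w = g - 7 or 2*w = 0) and ((7/4)*w != -2 or 2*w > 5 or 2*w = -11 or w < 4) and w > -12
Before the loop (bound <=1), unroll the exhaustion recursion (WP_0 = exit-now case; WP_j = one more guarded iteration, up to j = 1):
  WP_0: (not (3*g = 0)) and (w = g - 7 or 2*w = 0) and ((7/4)*w != -2 or 2*w > 5 or 2*w = -11 or w < 4) and w > -12
  WP_1: (3*g = 0 -> ((not (3*g = 6)) and 2*g = -14 and ((7/4)*g != -57/4 or 2*g > -9 or 2*g = -25 or g < -3) and g > -19)) and ((not (3*g = 0)) -> ((w = g - 7 or 2*w = 0) and ((7/4)*w != -2 or 2*w > 5 or 2*w = -11 or w < 4) and w > -12))
So before the loop: (3*g = 0 -> ((not (3*g = 6)) and 2*g = -14 and ((7/4)*g != -57/4 or 2*g > -9 or 2*g = -25 or g < -3) and g > -19)) and ((not (3*g = 0)) -> ((w = g - 7 or 2*w = 0) and ((7/4)*w != -2 or 2*w > 5 or 2*w = -11 or w < 4) and w > -12))
Answer: WP = (3*g = 0 -> ((not (3*g = 6)) and 2*g = -14 and ((7/4)*g != -57/4 or 2*g > -9 or 2*g = -25 or g < -3) and g > -19)) and ((not (3*g = 0)) -> ((w = g - 7 or 2*w = 0) and ((7/4)*w != -2 or 2*w > 5 or 2*w = -11 or w < 4) and w > -12))


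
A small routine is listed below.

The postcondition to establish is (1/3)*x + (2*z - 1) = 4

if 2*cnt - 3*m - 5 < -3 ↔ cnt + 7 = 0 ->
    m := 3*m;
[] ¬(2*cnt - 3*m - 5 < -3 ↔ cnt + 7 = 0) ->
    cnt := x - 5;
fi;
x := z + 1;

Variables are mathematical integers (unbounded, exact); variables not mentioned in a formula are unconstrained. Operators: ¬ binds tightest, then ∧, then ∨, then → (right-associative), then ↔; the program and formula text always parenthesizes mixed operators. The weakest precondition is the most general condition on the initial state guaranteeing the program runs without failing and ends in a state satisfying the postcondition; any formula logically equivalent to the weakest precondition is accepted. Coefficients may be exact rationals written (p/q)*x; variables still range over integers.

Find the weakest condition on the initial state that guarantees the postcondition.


Working backward. After the program, the postcondition (1/3)*x + (2*z - 1) = 4 must hold; in canonical form it is (1/3)*x + 2*z = 5.
Before x := z + 1: (7/3)*z = 14/3
Then branch requires (7/3)*z = 14/3; else branch requires (7/3)*z = 14/3.
Before the if: ((2*cnt < 3*m + 2 ↔ cnt = -7) → (7/3)*z = 14/3) ∧ ((¬(2*cnt < 3*m + 2 ↔ cnt = -7)) → (7/3)*z = 14/3)
Answer: WP = ((2*cnt < 3*m + 2 ↔ cnt = -7) → (7/3)*z = 14/3) ∧ ((¬(2*cnt < 3*m + 2 ↔ cnt = -7)) → (7/3)*z = 14/3)
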